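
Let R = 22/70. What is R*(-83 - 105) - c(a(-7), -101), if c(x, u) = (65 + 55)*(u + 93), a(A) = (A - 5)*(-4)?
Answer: 31532/35 ≈ 900.91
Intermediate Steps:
R = 11/35 (R = 22*(1/70) = 11/35 ≈ 0.31429)
a(A) = 20 - 4*A (a(A) = (-5 + A)*(-4) = 20 - 4*A)
c(x, u) = 11160 + 120*u (c(x, u) = 120*(93 + u) = 11160 + 120*u)
R*(-83 - 105) - c(a(-7), -101) = 11*(-83 - 105)/35 - (11160 + 120*(-101)) = (11/35)*(-188) - (11160 - 12120) = -2068/35 - 1*(-960) = -2068/35 + 960 = 31532/35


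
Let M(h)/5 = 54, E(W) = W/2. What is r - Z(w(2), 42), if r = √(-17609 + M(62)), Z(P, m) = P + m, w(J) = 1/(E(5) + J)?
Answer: -380/9 + I*√17339 ≈ -42.222 + 131.68*I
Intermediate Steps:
E(W) = W/2 (E(W) = W*(½) = W/2)
M(h) = 270 (M(h) = 5*54 = 270)
w(J) = 1/(5/2 + J) (w(J) = 1/((½)*5 + J) = 1/(5/2 + J))
r = I*√17339 (r = √(-17609 + 270) = √(-17339) = I*√17339 ≈ 131.68*I)
r - Z(w(2), 42) = I*√17339 - (2/(5 + 2*2) + 42) = I*√17339 - (2/(5 + 4) + 42) = I*√17339 - (2/9 + 42) = I*√17339 - 1*380/9 = I*√17339 - 380/9 = -380/9 + I*√17339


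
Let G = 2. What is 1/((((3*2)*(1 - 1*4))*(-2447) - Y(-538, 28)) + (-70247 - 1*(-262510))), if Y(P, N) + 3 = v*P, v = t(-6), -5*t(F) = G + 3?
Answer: 1/235774 ≈ 4.2414e-6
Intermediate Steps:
t(F) = -1 (t(F) = -(2 + 3)/5 = -1/5*5 = -1)
v = -1
Y(P, N) = -3 - P
1/((((3*2)*(1 - 1*4))*(-2447) - Y(-538, 28)) + (-70247 - 1*(-262510))) = 1/((((3*2)*(1 - 1*4))*(-2447) - (-3 - 1*(-538))) + (-70247 - 1*(-262510))) = 1/(((6*(1 - 4))*(-2447) - (-3 + 538)) + (-70247 + 262510)) = 1/(((6*(-3))*(-2447) - 1*535) + 192263) = 1/((-18*(-2447) - 535) + 192263) = 1/((44046 - 535) + 192263) = 1/(43511 + 192263) = 1/235774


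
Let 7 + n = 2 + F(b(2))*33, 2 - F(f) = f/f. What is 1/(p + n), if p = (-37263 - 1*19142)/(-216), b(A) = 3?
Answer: 216/62453 ≈ 0.0034586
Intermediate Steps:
F(f) = 1 (F(f) = 2 - f/f = 2 - 1*1 = 2 - 1 = 1)
n = 28 (n = -7 + (2 + 1*33) = -7 + (2 + 33) = -7 + 35 = 28)
p = 56405/216 (p = (-37263 - 19142)*(-1/216) = -56405*(-1/216) = 56405/216 ≈ 261.13)
1/(p + n) = 1/(56405/216 + 28) = 1/(62453/216) = 216/62453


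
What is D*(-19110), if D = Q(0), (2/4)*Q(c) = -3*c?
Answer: 0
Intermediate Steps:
Q(c) = -6*c (Q(c) = 2*(-3*c) = -6*c)
D = 0 (D = -6*0 = 0)
D*(-19110) = 0*(-19110) = 0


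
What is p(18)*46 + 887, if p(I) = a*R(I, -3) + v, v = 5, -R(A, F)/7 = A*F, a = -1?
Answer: -16271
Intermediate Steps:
R(A, F) = -7*A*F
p(I) = 5 - 21*I (p(I) = -(-7)*I*(-3) + 5 = -21*I + 5 = 5 - 21*I)
p(18)*46 + 887 = (5 - 21*18)*46 + 887 = (5 - 378)*46 + 887 = -373*46 + 887 = -17158 + 887 = -16271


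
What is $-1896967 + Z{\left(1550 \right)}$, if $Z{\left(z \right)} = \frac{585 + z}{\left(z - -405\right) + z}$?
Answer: $- \frac{1329773440}{701} \approx -1.897 \cdot 10^{6}$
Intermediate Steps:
$Z{\left(z \right)} = \frac{585 + z}{405 + 2 z}$ ($Z{\left(z \right)} = \frac{585 + z}{\left(z + 405\right) + z} = \frac{585 + z}{\left(405 + z\right) + z} = \frac{585 + z}{405 + 2 z}$)
$-1896967 + Z{\left(1550 \right)} = -1896967 + \frac{585 + 1550}{405 + 2 \cdot 1550} = -1896967 + \frac{1}{405 + 3100} \cdot 2135 = -1896967 + \frac{1}{3505} \cdot 2135 = -1896967 + \frac{427}{701} = - \frac{1329773440}{701}$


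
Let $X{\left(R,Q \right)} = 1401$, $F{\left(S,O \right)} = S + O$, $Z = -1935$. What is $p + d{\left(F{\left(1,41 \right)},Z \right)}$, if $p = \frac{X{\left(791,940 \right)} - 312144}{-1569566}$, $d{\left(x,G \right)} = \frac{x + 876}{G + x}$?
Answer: $- \frac{284208363}{990396146} \approx -0.28696$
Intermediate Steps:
$F{\left(S,O \right)} = O + S$
$d{\left(x,G \right)} = \frac{876 + x}{G + x}$
$p = \frac{310743}{1569566}$ ($p = \frac{1401 - 312144}{-1569566} = \left(1401 - 312144\right) \left(- \frac{1}{1569566}\right) = \left(-310743\right) \left(- \frac{1}{1569566}\right) = \frac{310743}{1569566} \approx 0.19798$)
$p + d{\left(F{\left(1,41 \right)},Z \right)} = \frac{310743}{1569566} + \frac{876 + \left(41 + 1\right)}{-1935 + \left(41 + 1\right)} = \frac{310743}{1569566} + \frac{876 + 42}{-1935 + 42} = \frac{310743}{1569566} + \frac{1}{-1893} \cdot 918 = \frac{310743}{1569566} - \frac{306}{631} = - \frac{284208363}{990396146}$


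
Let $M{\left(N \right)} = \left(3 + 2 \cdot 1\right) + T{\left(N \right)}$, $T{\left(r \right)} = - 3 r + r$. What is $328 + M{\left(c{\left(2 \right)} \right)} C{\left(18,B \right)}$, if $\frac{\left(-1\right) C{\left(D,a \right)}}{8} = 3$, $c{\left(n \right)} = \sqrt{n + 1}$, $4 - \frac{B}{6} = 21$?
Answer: $208 + 48 \sqrt{3} \approx 291.14$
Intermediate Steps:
$B = -102$ ($B = 24 - 126 = -102$)
$T{\left(r \right)} = - 2 r$
$c{\left(n \right)} = \sqrt{1 + n}$
$C{\left(D,a \right)} = -24$ ($C{\left(D,a \right)} = \left(-8\right) 3 = -24$)
$M{\left(N \right)} = 5 - 2 N$ ($M{\left(N \right)} = \left(3 + 2 \cdot 1\right) - 2 N = \left(3 + 2\right) - 2 N = 5 - 2 N$)
$328 + M{\left(c{\left(2 \right)} \right)} C{\left(18,B \right)} = 328 + \left(5 - 2 \sqrt{1 + 2}\right) \left(-24\right) = 328 + \left(5 - 2 \sqrt{3}\right) \left(-24\right) = 328 - \left(120 - 48 \sqrt{3}\right) = 208 + 48 \sqrt{3}$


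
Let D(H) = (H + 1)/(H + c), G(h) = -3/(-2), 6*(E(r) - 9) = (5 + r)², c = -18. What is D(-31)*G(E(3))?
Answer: 45/49 ≈ 0.91837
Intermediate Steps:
E(r) = 9 + (5 + r)²/6
G(h) = 3/2 (G(h) = -3*(-½) = 3/2)
D(H) = (1 + H)/(-18 + H) (D(H) = (H + 1)/(H - 18) = (1 + H)/(-18 + H))
D(-31)*G(E(3)) = ((1 - 31)/(-18 - 31))*(3/2) = (-30/(-49))*(3/2) = -1/49*(-30)*(3/2) = (30/49)*(3/2) = 45/49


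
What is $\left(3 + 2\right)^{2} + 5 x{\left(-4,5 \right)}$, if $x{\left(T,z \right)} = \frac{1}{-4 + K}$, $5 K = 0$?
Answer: $\frac{95}{4} \approx 23.75$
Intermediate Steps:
$K = 0$ ($K = \frac{1}{5} \cdot 0 = 0$)
$x{\left(T,z \right)} = - \frac{1}{4}$ ($x{\left(T,z \right)} = \frac{1}{-4 + 0} = \frac{1}{-4} = - \frac{1}{4}$)
$\left(3 + 2\right)^{2} + 5 x{\left(-4,5 \right)} = \left(3 + 2\right)^{2} + 5 \left(- \frac{1}{4}\right) = 5^{2} - \frac{5}{4} = 25 - \frac{5}{4} = \frac{95}{4}$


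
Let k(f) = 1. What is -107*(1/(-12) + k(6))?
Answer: -1177/12 ≈ -98.083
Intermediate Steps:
-107*(1/(-12) + k(6)) = -107*(1/(-12) + 1) = -107*(-1/12 + 1) = -107*11/12 = -1177/12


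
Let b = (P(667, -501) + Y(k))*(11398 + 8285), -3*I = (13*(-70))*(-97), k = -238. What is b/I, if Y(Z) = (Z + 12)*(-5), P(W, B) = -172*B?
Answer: -2577547899/44135 ≈ -58401.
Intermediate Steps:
Y(Z) = -60 - 5*Z (Y(Z) = (12 + Z)*(-5) = -60 - 5*Z)
I = -88270/3 (I = -13*(-70)*(-97)/3 = -(-910)*(-97)/3 = -1/3*88270 = -88270/3 ≈ -29423.)
b = 1718365266 (b = (-172*(-501) + (-60 - 5*(-238)))*(11398 + 8285) = (86172 + (-60 + 1190))*19683 = (86172 + 1130)*19683 = 87302*19683 = 1718365266)
b/I = 1718365266/(-88270/3) = 1718365266*(-3/88270) = -2577547899/44135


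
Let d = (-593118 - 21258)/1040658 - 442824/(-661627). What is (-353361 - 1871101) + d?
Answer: -11098572832689254/4989329207 ≈ -2.2245e+6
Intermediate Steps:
d = 393772380/4989329207 (d = -614376*1/1040658 - 442824*(-1/661627) = -4452/7541 + 442824/661627 = 393772380/4989329207 ≈ 0.078923)
(-353361 - 1871101) + d = (-353361 - 1871101) + 393772380/4989329207 = -2224462 + 393772380/4989329207 = -11098572832689254/4989329207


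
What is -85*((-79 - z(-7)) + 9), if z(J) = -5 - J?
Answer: 6120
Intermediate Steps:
-85*((-79 - z(-7)) + 9) = -85*((-79 - (-5 - 1*(-7))) + 9) = -85*((-79 - (-5 + 7)) + 9) = -85*((-79 - 1*2) + 9) = -85*((-79 - 2) + 9) = -85*(-81 + 9) = -85*(-72) = 6120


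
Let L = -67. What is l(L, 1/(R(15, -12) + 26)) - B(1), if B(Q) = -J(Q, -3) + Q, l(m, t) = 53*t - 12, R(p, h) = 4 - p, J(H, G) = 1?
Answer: -127/15 ≈ -8.4667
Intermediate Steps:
l(m, t) = -12 + 53*t
B(Q) = -1 + Q (B(Q) = -1*1 + Q = -1 + Q)
l(L, 1/(R(15, -12) + 26)) - B(1) = (-12 + 53/((4 - 1*15) + 26)) - (-1 + 1) = (-12 + 53/((4 - 15) + 26)) - 1*0 = (-12 + 53/(-11 + 26)) + 0 = (-12 + 53/15) + 0 = -127/15 + 0 = -127/15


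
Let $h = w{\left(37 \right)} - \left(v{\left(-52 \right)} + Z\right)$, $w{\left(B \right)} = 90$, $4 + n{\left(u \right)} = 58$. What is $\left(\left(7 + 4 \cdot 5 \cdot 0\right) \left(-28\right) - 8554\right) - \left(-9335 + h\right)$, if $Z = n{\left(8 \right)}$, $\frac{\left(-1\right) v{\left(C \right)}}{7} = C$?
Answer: $913$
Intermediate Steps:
$n{\left(u \right)} = 54$ ($n{\left(u \right)} = -4 + 58 = 54$)
$v{\left(C \right)} = - 7 C$
$Z = 54$
$h = -328$ ($h = 90 - \left(\left(-7\right) \left(-52\right) + 54\right) = 90 - \left(364 + 54\right) = 90 - 418 = -328$)
$\left(\left(7 + 4 \cdot 5 \cdot 0\right) \left(-28\right) - 8554\right) - \left(-9335 + h\right) = \left(\left(7 + 4 \cdot 5 \cdot 0\right) \left(-28\right) - 8554\right) + \left(9335 - -328\right) = \left(\left(7 + 20 \cdot 0\right) \left(-28\right) - 8554\right) + \left(9335 + 328\right) = \left(\left(7 + 0\right) \left(-28\right) - 8554\right) + 9663 = \left(7 \left(-28\right) - 8554\right) + 9663 = \left(-196 - 8554\right) + 9663 = -8750 + 9663 = 913$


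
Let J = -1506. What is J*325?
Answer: -489450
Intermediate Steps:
J*325 = -1506*325 = -489450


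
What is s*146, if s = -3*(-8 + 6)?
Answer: 876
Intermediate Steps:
s = 6 (s = -3*(-2) = 6)
s*146 = 6*146 = 876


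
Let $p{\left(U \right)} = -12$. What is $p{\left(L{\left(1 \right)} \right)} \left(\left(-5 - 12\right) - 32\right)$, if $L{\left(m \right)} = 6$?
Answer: $588$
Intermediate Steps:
$p{\left(L{\left(1 \right)} \right)} \left(\left(-5 - 12\right) - 32\right) = - 12 \left(\left(-5 - 12\right) - 32\right) = - 12 \left(-17 - 32\right) = \left(-12\right) \left(-49\right) = 588$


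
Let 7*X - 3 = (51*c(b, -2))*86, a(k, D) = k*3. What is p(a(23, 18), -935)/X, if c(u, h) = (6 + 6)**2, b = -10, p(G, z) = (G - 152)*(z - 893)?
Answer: 1062068/631587 ≈ 1.6816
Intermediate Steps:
a(k, D) = 3*k
p(G, z) = (-893 + z)*(-152 + G) (p(G, z) = (-152 + G)*(-893 + z) = (-893 + z)*(-152 + G))
c(u, h) = 144 (c(u, h) = 12**2 = 144)
X = 631587/7 (X = 3/7 + ((51*144)*86)/7 = 3/7 + (7344*86)/7 = 3/7 + (1/7)*631584 = 3/7 + 631584/7 = 631587/7 ≈ 90227.)
p(a(23, 18), -935)/X = (135736 - 2679*23 - 152*(-935) + (3*23)*(-935))/(631587/7) = (135736 - 893*69 + 142120 + 69*(-935))*(7/631587) = (135736 - 61617 + 142120 - 64515)*(7/631587) = 151724*(7/631587) = 1062068/631587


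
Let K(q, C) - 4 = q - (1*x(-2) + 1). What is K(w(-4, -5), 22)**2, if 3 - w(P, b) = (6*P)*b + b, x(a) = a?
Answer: 11449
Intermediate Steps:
w(P, b) = 3 - b - 6*P*b (w(P, b) = 3 - ((6*P)*b + b) = 3 - (6*P*b + b) = 3 - (b + 6*P*b) = 3 + (-b - 6*P*b) = 3 - b - 6*P*b)
K(q, C) = 5 + q (K(q, C) = 4 + (q - (1*(-2) + 1)) = 4 + (q - (-2 + 1)) = 4 + (q - 1*(-1)) = 4 + (q + 1) = 4 + (1 + q) = 5 + q)
K(w(-4, -5), 22)**2 = (5 + (3 - 1*(-5) - 6*(-4)*(-5)))**2 = (5 + (3 + 5 - 120))**2 = (5 - 112)**2 = (-107)**2 = 11449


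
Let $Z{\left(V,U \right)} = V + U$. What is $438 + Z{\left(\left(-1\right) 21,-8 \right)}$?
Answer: $409$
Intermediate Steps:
$Z{\left(V,U \right)} = U + V$
$438 + Z{\left(\left(-1\right) 21,-8 \right)} = 438 - 29 = 409$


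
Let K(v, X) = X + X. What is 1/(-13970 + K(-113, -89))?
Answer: -1/14148 ≈ -7.0681e-5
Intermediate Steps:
K(v, X) = 2*X
1/(-13970 + K(-113, -89)) = 1/(-13970 + 2*(-89)) = 1/(-13970 - 178) = 1/(-14148) = -1/14148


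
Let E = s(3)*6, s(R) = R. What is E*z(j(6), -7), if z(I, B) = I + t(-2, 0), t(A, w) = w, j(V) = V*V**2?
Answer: 3888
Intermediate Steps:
j(V) = V**3
E = 18 (E = 3*6 = 18)
z(I, B) = I (z(I, B) = I + 0 = I)
E*z(j(6), -7) = 18*6**3 = 18*216 = 3888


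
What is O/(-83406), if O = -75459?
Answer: 25153/27802 ≈ 0.90472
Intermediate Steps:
O/(-83406) = -75459/(-83406) = -75459*(-1/83406) = 25153/27802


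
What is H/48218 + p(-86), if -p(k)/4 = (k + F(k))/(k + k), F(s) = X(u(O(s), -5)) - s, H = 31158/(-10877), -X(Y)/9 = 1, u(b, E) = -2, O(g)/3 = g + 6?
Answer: -2360772234/11276044499 ≈ -0.20936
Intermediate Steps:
O(g) = 18 + 3*g (O(g) = 3*(g + 6) = 3*(6 + g) = 18 + 3*g)
X(Y) = -9 (X(Y) = -9*1 = -9)
H = -31158/10877 (H = 31158*(-1/10877) = -31158/10877 ≈ -2.8646)
F(s) = -9 - s
p(k) = 18/k (p(k) = -4*(k + (-9 - k))/(k + k) = -(-36)/(2*k) = -(-36)*1/(2*k) = -(-18)/k = 18/k)
H/48218 + p(-86) = -31158/10877/48218 + 18/(-86) = -31158/10877*1/48218 + 18*(-1/86) = -15579/262233593 - 9/43 = -2360772234/11276044499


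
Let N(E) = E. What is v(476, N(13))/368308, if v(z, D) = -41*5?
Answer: -205/368308 ≈ -0.00055660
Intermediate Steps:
v(z, D) = -205
v(476, N(13))/368308 = -205/368308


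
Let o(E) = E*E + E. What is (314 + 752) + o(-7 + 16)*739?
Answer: 67576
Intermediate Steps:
o(E) = E + E**2 (o(E) = E**2 + E = E + E**2)
(314 + 752) + o(-7 + 16)*739 = (314 + 752) + ((-7 + 16)*(1 + (-7 + 16)))*739 = 1066 + (9*(1 + 9))*739 = 1066 + (9*10)*739 = 1066 + 90*739 = 1066 + 66510 = 67576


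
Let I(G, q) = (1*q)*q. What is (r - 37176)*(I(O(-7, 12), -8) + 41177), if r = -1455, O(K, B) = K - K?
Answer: -1593181071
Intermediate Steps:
O(K, B) = 0
I(G, q) = q² (I(G, q) = q*q = q²)
(r - 37176)*(I(O(-7, 12), -8) + 41177) = (-1455 - 37176)*((-8)² + 41177) = -38631*(64 + 41177) = -38631*41241 = -1593181071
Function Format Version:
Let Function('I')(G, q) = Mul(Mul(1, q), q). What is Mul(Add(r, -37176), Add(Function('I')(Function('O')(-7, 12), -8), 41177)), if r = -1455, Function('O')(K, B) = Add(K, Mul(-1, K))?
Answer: -1593181071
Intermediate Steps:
Function('O')(K, B) = 0
Function('I')(G, q) = Pow(q, 2) (Function('I')(G, q) = Mul(q, q) = Pow(q, 2))
Mul(Add(r, -37176), Add(Function('I')(Function('O')(-7, 12), -8), 41177)) = Mul(Add(-1455, -37176), Add(Pow(-8, 2), 41177)) = Mul(-38631, Add(64, 41177)) = Mul(-38631, 41241) = -1593181071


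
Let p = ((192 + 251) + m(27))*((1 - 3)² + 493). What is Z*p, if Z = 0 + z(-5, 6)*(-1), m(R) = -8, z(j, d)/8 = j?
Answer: 8647800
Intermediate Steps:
z(j, d) = 8*j
p = 216195 (p = ((192 + 251) - 8)*((1 - 3)² + 493) = (443 - 8)*((-2)² + 493) = 435*(4 + 493) = 435*497 = 216195)
Z = 40 (Z = 0 + (8*(-5))*(-1) = 0 - 40*(-1) = 0 + 40 = 40)
Z*p = 40*216195 = 8647800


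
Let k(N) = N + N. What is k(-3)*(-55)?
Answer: 330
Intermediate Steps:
k(N) = 2*N
k(-3)*(-55) = (2*(-3))*(-55) = -6*(-55) = 330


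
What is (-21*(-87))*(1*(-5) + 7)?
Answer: 3654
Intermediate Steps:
(-21*(-87))*(1*(-5) + 7) = 1827*(-5 + 7) = 1827*2 = 3654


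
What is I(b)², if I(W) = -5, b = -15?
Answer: 25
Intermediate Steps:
I(b)² = (-5)² = 25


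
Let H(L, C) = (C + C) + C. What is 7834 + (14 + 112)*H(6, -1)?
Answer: 7456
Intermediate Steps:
H(L, C) = 3*C (H(L, C) = 2*C + C = 3*C)
7834 + (14 + 112)*H(6, -1) = 7834 + (14 + 112)*(3*(-1)) = 7834 + 126*(-3) = 7834 - 378 = 7456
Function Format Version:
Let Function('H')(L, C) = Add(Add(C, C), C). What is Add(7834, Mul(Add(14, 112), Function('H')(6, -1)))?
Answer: 7456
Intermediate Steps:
Function('H')(L, C) = Mul(3, C) (Function('H')(L, C) = Add(Mul(2, C), C) = Mul(3, C))
Add(7834, Mul(Add(14, 112), Function('H')(6, -1))) = Add(7834, Mul(Add(14, 112), Mul(3, -1))) = Add(7834, Mul(126, -3)) = Add(7834, -378) = 7456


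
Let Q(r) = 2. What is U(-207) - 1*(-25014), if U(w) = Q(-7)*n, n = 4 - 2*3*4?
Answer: 24974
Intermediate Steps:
n = -20 (n = 4 - 6*4 = 4 - 24 = -20)
U(w) = -40 (U(w) = 2*(-20) = -40)
U(-207) - 1*(-25014) = -40 - 1*(-25014) = -40 + 25014 = 24974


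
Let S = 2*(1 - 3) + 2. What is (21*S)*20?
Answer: -840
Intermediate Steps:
S = -2 (S = 2*(-2) + 2 = -4 + 2 = -2)
(21*S)*20 = (21*(-2))*20 = -42*20 = -840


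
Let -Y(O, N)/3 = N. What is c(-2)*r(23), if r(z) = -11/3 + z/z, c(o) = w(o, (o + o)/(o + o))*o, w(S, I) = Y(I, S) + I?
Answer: 112/3 ≈ 37.333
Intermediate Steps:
Y(O, N) = -3*N
w(S, I) = I - 3*S (w(S, I) = -3*S + I = I - 3*S)
c(o) = o*(1 - 3*o) (c(o) = ((o + o)/(o + o) - 3*o)*o = ((2*o)/((2*o)) - 3*o)*o = ((2*o)*(1/(2*o)) - 3*o)*o = (1 - 3*o)*o = o*(1 - 3*o))
r(z) = -8/3 (r(z) = -11*⅓ + 1 = -11/3 + 1 = -8/3)
c(-2)*r(23) = -2*(1 - 3*(-2))*(-8/3) = -2*(1 + 6)*(-8/3) = -2*7*(-8/3) = -14*(-8/3) = 112/3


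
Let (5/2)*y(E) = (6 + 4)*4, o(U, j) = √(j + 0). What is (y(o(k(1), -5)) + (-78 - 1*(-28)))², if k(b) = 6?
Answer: 1156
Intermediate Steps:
o(U, j) = √j
y(E) = 16 (y(E) = 2*((6 + 4)*4)/5 = 2*(10*4)/5 = (⅖)*40 = 16)
(y(o(k(1), -5)) + (-78 - 1*(-28)))² = (16 + (-78 - 1*(-28)))² = (16 + (-78 + 28))² = (16 - 50)² = (-34)² = 1156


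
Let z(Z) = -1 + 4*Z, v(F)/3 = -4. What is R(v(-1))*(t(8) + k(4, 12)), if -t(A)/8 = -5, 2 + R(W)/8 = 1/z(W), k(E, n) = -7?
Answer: -26136/49 ≈ -533.39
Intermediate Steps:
v(F) = -12 (v(F) = 3*(-4) = -12)
R(W) = -16 + 8/(-1 + 4*W)
t(A) = 40 (t(A) = -8*(-5) = 40)
R(v(-1))*(t(8) + k(4, 12)) = (8*(3 - 8*(-12))/(-1 + 4*(-12)))*(40 - 7) = (8*(3 + 96)/(-1 - 48))*33 = (8*99/(-49))*33 = (8*(-1/49)*99)*33 = -792/49*33 = -26136/49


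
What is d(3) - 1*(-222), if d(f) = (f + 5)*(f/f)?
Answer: 230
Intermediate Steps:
d(f) = 5 + f (d(f) = (5 + f)*1 = 5 + f)
d(3) - 1*(-222) = (5 + 3) - 1*(-222) = 8 + 222 = 230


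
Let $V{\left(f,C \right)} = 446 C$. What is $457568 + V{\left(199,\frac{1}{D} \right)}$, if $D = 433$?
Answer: $\frac{198127390}{433} \approx 4.5757 \cdot 10^{5}$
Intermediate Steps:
$457568 + V{\left(199,\frac{1}{D} \right)} = 457568 + \frac{446}{433} = \frac{198127390}{433}$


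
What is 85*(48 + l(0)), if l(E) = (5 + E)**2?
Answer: 6205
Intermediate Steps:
85*(48 + l(0)) = 85*(48 + (5 + 0)**2) = 85*(48 + 5**2) = 85*(48 + 25) = 85*73 = 6205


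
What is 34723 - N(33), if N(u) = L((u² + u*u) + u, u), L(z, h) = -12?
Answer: 34735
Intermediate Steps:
N(u) = -12
34723 - N(33) = 34723 - 1*(-12) = 34723 + 12 = 34735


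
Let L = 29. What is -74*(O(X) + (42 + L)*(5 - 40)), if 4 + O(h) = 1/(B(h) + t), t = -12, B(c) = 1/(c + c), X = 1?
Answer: 4236426/23 ≈ 1.8419e+5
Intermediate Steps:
B(c) = 1/(2*c)
O(h) = -4 + 1/(-12 + 1/(2*h)) (O(h) = -4 + 1/(1/(2*h) - 12) = -4 + 1/(-12 + 1/(2*h)))
-74*(O(X) + (42 + L)*(5 - 40)) = -74*(2*(2 - 49*1)/(-1 + 24*1) + (42 + 29)*(5 - 40)) = -74*(2*(2 - 49)/(-1 + 24) + 71*(-35)) = -74*(2*(-47)/23 - 2485) = -74*(2*(1/23)*(-47) - 2485) = -74*(-94/23 - 2485) = -74*(-57249/23) = 4236426/23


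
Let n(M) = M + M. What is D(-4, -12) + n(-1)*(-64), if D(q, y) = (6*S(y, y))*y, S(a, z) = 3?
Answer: -88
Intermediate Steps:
n(M) = 2*M
D(q, y) = 18*y (D(q, y) = (6*3)*y = 18*y)
D(-4, -12) + n(-1)*(-64) = 18*(-12) + (2*(-1))*(-64) = -216 - 2*(-64) = -216 + 128 = -88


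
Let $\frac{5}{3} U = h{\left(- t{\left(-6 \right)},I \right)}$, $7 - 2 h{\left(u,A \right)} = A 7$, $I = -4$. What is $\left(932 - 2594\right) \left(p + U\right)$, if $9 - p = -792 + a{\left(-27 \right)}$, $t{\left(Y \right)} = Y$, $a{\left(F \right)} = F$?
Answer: $-1393587$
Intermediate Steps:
$h{\left(u,A \right)} = \frac{7}{2} - \frac{7 A}{2}$ ($h{\left(u,A \right)} = \frac{7}{2} - \frac{A 7}{2} = \frac{7}{2} - \frac{7 A}{2}$)
$U = \frac{21}{2}$ ($U = \frac{3 \left(\frac{7}{2} - -14\right)}{5} = \frac{3 \left(\frac{7}{2} + 14\right)}{5} = \frac{3}{5} \cdot \frac{35}{2} = \frac{21}{2} \approx 10.5$)
$p = 828$ ($p = 9 - \left(-792 - 27\right) = 9 - -819 = 9 + 819 = 828$)
$\left(932 - 2594\right) \left(p + U\right) = \left(932 - 2594\right) \left(828 + \frac{21}{2}\right) = \left(-1662\right) \frac{1677}{2} = -1393587$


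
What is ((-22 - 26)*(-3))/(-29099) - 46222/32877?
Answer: -1349748266/956687823 ≈ -1.4109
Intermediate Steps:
((-22 - 26)*(-3))/(-29099) - 46222/32877 = -48*(-3)*(-1/29099) - 46222*1/32877 = 144*(-1/29099) - 46222/32877 = -144/29099 - 46222/32877 = -1349748266/956687823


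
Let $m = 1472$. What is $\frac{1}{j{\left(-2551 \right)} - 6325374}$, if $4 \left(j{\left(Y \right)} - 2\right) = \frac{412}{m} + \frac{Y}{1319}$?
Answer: $- \frac{1941568}{12281140666207} \approx -1.5809 \cdot 10^{-7}$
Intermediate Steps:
$j{\left(Y \right)} = \frac{3047}{1472} + \frac{Y}{5276}$ ($j{\left(Y \right)} = 2 + \frac{\frac{412}{1472} + \frac{Y}{1319}}{4} = 2 + \frac{412 \cdot \frac{1}{1472} + Y \frac{1}{1319}}{4} = 2 + \frac{\frac{103}{368} + \frac{Y}{1319}}{4} = 2 + \left(\frac{103}{1472} + \frac{Y}{5276}\right) = \frac{3047}{1472} + \frac{Y}{5276}$)
$\frac{1}{j{\left(-2551 \right)} - 6325374} = \frac{1}{\left(\frac{3047}{1472} + \frac{1}{5276} \left(-2551\right)\right) - 6325374} = \frac{1}{\left(\frac{3047}{1472} - \frac{2551}{5276}\right) - 6325374} = \frac{1}{\frac{3080225}{1941568} - 6325374} = \frac{1}{- \frac{12281140666207}{1941568}} = - \frac{1941568}{12281140666207}$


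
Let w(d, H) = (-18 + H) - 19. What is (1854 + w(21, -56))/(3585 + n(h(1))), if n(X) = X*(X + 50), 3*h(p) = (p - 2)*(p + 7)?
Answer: 15849/31129 ≈ 0.50914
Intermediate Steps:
w(d, H) = -37 + H
h(p) = (-2 + p)*(7 + p)/3 (h(p) = ((p - 2)*(p + 7))/3 = ((-2 + p)*(7 + p))/3 = (-2 + p)*(7 + p)/3)
n(X) = X*(50 + X)
(1854 + w(21, -56))/(3585 + n(h(1))) = (1854 + (-37 - 56))/(3585 + (-14/3 + (⅓)*1² + (5/3)*1)*(50 + (-14/3 + (⅓)*1² + (5/3)*1))) = (1854 - 93)/(3585 + (-14/3 + (⅓)*1 + 5/3)*(50 + (-14/3 + (⅓)*1 + 5/3))) = 1761/(3585 + (-14/3 + ⅓ + 5/3)*(50 + (-14/3 + ⅓ + 5/3))) = 1761/(3585 - 8*(50 - 8/3)/3) = 1761/(3585 - 8/3*142/3) = 1761/(3585 - 1136/9) = 1761/(31129/9) = 1761*(9/31129) = 15849/31129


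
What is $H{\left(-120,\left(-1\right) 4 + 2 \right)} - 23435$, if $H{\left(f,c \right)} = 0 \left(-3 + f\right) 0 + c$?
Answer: $-23437$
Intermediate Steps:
$H{\left(f,c \right)} = c$ ($H{\left(f,c \right)} = 0 \cdot 0 + c = 0 + c = c$)
$H{\left(-120,\left(-1\right) 4 + 2 \right)} - 23435 = \left(\left(-1\right) 4 + 2\right) - 23435 = \left(-4 + 2\right) - 23435 = -2 - 23435 = -23437$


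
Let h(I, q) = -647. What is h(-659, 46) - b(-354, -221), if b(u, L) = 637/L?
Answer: -10950/17 ≈ -644.12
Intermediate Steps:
h(-659, 46) - b(-354, -221) = -647 - 637/(-221) = -647 - 637*(-1)/221 = -647 - 1*(-49/17) = -647 + 49/17 = -10950/17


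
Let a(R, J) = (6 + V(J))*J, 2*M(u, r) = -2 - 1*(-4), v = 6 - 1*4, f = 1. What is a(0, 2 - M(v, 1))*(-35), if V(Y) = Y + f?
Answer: -280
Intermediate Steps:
V(Y) = 1 + Y (V(Y) = Y + 1 = 1 + Y)
v = 2 (v = 6 - 4 = 2)
M(u, r) = 1 (M(u, r) = (-2 - 1*(-4))/2 = (-2 + 4)/2 = (½)*2 = 1)
a(R, J) = J*(7 + J) (a(R, J) = (6 + (1 + J))*J = (7 + J)*J = J*(7 + J))
a(0, 2 - M(v, 1))*(-35) = ((2 - 1*1)*(7 + (2 - 1*1)))*(-35) = ((2 - 1)*(7 + (2 - 1)))*(-35) = (1*(7 + 1))*(-35) = (1*8)*(-35) = 8*(-35) = -280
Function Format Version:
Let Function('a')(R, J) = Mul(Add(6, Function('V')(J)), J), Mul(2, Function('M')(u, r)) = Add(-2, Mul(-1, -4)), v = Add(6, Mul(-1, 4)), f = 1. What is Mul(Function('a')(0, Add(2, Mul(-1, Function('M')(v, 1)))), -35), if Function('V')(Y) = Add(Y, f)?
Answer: -280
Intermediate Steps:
Function('V')(Y) = Add(1, Y) (Function('V')(Y) = Add(Y, 1) = Add(1, Y))
v = 2 (v = Add(6, -4) = 2)
Function('M')(u, r) = 1 (Function('M')(u, r) = Mul(Rational(1, 2), Add(-2, Mul(-1, -4))) = Mul(Rational(1, 2), Add(-2, 4)) = Mul(Rational(1, 2), 2) = 1)
Function('a')(R, J) = Mul(J, Add(7, J)) (Function('a')(R, J) = Mul(Add(6, Add(1, J)), J) = Mul(Add(7, J), J) = Mul(J, Add(7, J)))
Mul(Function('a')(0, Add(2, Mul(-1, Function('M')(v, 1)))), -35) = Mul(Mul(Add(2, Mul(-1, 1)), Add(7, Add(2, Mul(-1, 1)))), -35) = Mul(Mul(Add(2, -1), Add(7, Add(2, -1))), -35) = Mul(Mul(1, Add(7, 1)), -35) = Mul(Mul(1, 8), -35) = Mul(8, -35) = -280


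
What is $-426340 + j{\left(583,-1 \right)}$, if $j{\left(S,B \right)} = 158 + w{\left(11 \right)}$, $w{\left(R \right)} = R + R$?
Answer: $-426160$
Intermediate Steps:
$w{\left(R \right)} = 2 R$
$j{\left(S,B \right)} = 180$ ($j{\left(S,B \right)} = 158 + 2 \cdot 11 = 158 + 22 = 180$)
$-426340 + j{\left(583,-1 \right)} = -426340 + 180 = -426160$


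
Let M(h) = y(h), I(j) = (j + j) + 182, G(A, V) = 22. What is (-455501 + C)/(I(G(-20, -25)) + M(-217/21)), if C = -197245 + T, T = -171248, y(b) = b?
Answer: -2471982/647 ≈ -3820.7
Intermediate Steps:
I(j) = 182 + 2*j (I(j) = 2*j + 182 = 182 + 2*j)
M(h) = h
C = -368493 (C = -197245 - 171248 = -368493)
(-455501 + C)/(I(G(-20, -25)) + M(-217/21)) = (-455501 - 368493)/((182 + 2*22) - 217/21) = -823994/((182 + 44) - 217*1/21) = -823994/(226 - 31/3) = -823994/647/3 = -823994*3/647 = -2471982/647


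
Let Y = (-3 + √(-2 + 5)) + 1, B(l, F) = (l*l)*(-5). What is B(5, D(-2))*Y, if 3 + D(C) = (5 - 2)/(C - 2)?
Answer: 250 - 125*√3 ≈ 33.494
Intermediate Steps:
D(C) = -3 + 3/(-2 + C) (D(C) = -3 + (5 - 2)/(C - 2) = -3 + 3/(-2 + C))
B(l, F) = -5*l² (B(l, F) = l²*(-5) = -5*l²)
Y = -2 + √3 (Y = (-3 + √3) + 1 = -2 + √3 ≈ -0.26795)
B(5, D(-2))*Y = (-5*5²)*(-2 + √3) = (-5*25)*(-2 + √3) = -125*(-2 + √3) = 250 - 125*√3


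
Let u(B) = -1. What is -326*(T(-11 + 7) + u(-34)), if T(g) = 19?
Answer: -5868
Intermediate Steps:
-326*(T(-11 + 7) + u(-34)) = -326*(19 - 1) = -326*18 = -5868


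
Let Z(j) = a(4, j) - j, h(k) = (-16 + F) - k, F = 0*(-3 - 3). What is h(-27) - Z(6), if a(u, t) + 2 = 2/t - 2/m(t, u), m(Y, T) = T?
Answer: 115/6 ≈ 19.167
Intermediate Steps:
F = 0 (F = 0*(-6) = 0)
a(u, t) = -2 - 2/u + 2/t (a(u, t) = -2 + (2/t - 2/u) = -2 + (-2/u + 2/t) = -2 - 2/u + 2/t)
h(k) = -16 - k (h(k) = (-16 + 0) - k = -16 - k)
Z(j) = -5/2 - j + 2/j (Z(j) = (-2 - 2/4 + 2/j) - j = (-2 - 2*¼ + 2/j) - j = (-2 - ½ + 2/j) - j = (-5/2 + 2/j) - j = -5/2 - j + 2/j)
h(-27) - Z(6) = (-16 - 1*(-27)) - (-5/2 - 1*6 + 2/6) = (-16 + 27) - (-5/2 - 6 + 2*(⅙)) = 11 - (-5/2 - 6 + ⅓) = 11 - 1*(-49/6) = 11 + 49/6 = 115/6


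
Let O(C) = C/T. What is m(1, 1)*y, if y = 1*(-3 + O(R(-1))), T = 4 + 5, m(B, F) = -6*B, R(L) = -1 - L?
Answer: 18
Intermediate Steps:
T = 9
O(C) = C/9
y = -3 (y = 1*(-3 + (-1 - 1*(-1))/9) = 1*(-3 + (-1 + 1)/9) = 1*(-3 + (⅑)*0) = 1*(-3 + 0) = 1*(-3) = -3)
m(1, 1)*y = -6*1*(-3) = -6*(-3) = 18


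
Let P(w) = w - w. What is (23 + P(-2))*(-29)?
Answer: -667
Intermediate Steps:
P(w) = 0
(23 + P(-2))*(-29) = (23 + 0)*(-29) = 23*(-29) = -667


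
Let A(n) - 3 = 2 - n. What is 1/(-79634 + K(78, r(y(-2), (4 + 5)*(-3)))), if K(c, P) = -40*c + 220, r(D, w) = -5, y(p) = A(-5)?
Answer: -1/82534 ≈ -1.2116e-5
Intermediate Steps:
A(n) = 5 - n (A(n) = 3 + (2 - n) = 5 - n)
y(p) = 10 (y(p) = 5 - 1*(-5) = 5 + 5 = 10)
K(c, P) = 220 - 40*c
1/(-79634 + K(78, r(y(-2), (4 + 5)*(-3)))) = 1/(-79634 + (220 - 40*78)) = 1/(-79634 + (220 - 3120)) = 1/(-79634 - 2900) = 1/(-82534) = -1/82534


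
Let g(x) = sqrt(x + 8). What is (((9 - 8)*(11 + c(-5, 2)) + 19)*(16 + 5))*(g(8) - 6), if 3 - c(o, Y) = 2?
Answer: -1302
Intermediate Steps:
c(o, Y) = 1 (c(o, Y) = 3 - 1*2 = 3 - 2 = 1)
g(x) = sqrt(8 + x)
(((9 - 8)*(11 + c(-5, 2)) + 19)*(16 + 5))*(g(8) - 6) = (((9 - 8)*(11 + 1) + 19)*(16 + 5))*(sqrt(8 + 8) - 6) = ((1*12 + 19)*21)*(sqrt(16) - 6) = ((12 + 19)*21)*(4 - 6) = (31*21)*(-2) = 651*(-2) = -1302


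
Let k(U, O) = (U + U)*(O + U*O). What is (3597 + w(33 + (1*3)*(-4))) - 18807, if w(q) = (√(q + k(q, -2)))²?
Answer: -17037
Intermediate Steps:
k(U, O) = 2*U*(O + O*U) (k(U, O) = (2*U)*(O + O*U) = 2*U*(O + O*U))
w(q) = q - 4*q*(1 + q) (w(q) = (√(q + 2*(-2)*q*(1 + q)))² = (√(q - 4*q*(1 + q)))² = q - 4*q*(1 + q))
(3597 + w(33 + (1*3)*(-4))) - 18807 = (3597 + (33 + (1*3)*(-4))*(-3 - 4*(33 + (1*3)*(-4)))) - 18807 = (3597 + (33 + 3*(-4))*(-3 - 4*(33 + 3*(-4)))) - 18807 = (3597 + (33 - 12)*(-3 - 4*(33 - 12))) - 18807 = (3597 + 21*(-3 - 4*21)) - 18807 = (3597 + 21*(-3 - 84)) - 18807 = (3597 + 21*(-87)) - 18807 = (3597 - 1827) - 18807 = 1770 - 18807 = -17037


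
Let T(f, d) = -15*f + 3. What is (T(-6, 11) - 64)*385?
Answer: 11165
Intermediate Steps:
T(f, d) = 3 - 15*f
(T(-6, 11) - 64)*385 = ((3 - 15*(-6)) - 64)*385 = ((3 + 90) - 64)*385 = (93 - 64)*385 = 29*385 = 11165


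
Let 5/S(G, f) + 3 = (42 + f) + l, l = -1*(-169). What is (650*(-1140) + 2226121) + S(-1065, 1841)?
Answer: 3043012934/2049 ≈ 1.4851e+6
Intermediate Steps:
l = 169
S(G, f) = 5/(208 + f) (S(G, f) = 5/(-3 + ((42 + f) + 169)) = 5/(-3 + (211 + f)) = 5/(208 + f))
(650*(-1140) + 2226121) + S(-1065, 1841) = (650*(-1140) + 2226121) + 5/(208 + 1841) = (-741000 + 2226121) + 5/2049 = 1485121 + 5*(1/2049) = 1485121 + 5/2049 = 3043012934/2049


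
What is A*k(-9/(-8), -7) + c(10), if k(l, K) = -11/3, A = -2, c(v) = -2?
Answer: 16/3 ≈ 5.3333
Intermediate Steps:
k(l, K) = -11/3 (k(l, K) = -11*⅓ = -11/3)
A*k(-9/(-8), -7) + c(10) = -2*(-11/3) - 2 = 22/3 - 2 = 16/3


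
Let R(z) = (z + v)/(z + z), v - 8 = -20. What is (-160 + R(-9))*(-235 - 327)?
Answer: 267793/3 ≈ 89264.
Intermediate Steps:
v = -12 (v = 8 - 20 = -12)
R(z) = (-12 + z)/(2*z) (R(z) = (z - 12)/(z + z) = (-12 + z)/((2*z)) = (-12 + z)*(1/(2*z)) = (-12 + z)/(2*z))
(-160 + R(-9))*(-235 - 327) = (-160 + (½)*(-12 - 9)/(-9))*(-235 - 327) = (-160 + (½)*(-⅑)*(-21))*(-562) = (-160 + 7/6)*(-562) = -953/6*(-562) = 267793/3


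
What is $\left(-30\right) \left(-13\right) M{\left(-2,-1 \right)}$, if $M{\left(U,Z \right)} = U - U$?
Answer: $0$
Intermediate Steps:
$M{\left(U,Z \right)} = 0$
$\left(-30\right) \left(-13\right) M{\left(-2,-1 \right)} = \left(-30\right) \left(-13\right) 0 = 390 \cdot 0 = 0$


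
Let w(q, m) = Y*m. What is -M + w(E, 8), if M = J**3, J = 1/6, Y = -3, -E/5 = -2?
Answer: -5185/216 ≈ -24.005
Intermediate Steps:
E = 10 (E = -5*(-2) = 10)
w(q, m) = -3*m
J = 1/6 ≈ 0.16667
M = 1/216 (M = (1/6)**3 = 1/216 ≈ 0.0046296)
-M + w(E, 8) = -1*1/216 - 3*8 = -1/216 - 24 = -5185/216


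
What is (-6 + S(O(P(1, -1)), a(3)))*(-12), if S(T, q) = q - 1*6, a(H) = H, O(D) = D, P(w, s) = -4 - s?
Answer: 108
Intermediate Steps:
S(T, q) = -6 + q (S(T, q) = q - 6 = -6 + q)
(-6 + S(O(P(1, -1)), a(3)))*(-12) = (-6 + (-6 + 3))*(-12) = (-6 - 3)*(-12) = -9*(-12) = 108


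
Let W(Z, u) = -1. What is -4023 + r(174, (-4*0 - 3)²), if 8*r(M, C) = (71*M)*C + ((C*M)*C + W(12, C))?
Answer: 93095/8 ≈ 11637.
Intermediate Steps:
r(M, C) = -⅛ + M*C²/8 + 71*C*M/8 (r(M, C) = ((71*M)*C + ((C*M)*C - 1))/8 = (71*C*M + (M*C² - 1))/8 = (71*C*M + (-1 + M*C²))/8 = (-1 + M*C² + 71*C*M)/8 = -⅛ + M*C²/8 + 71*C*M/8)
-4023 + r(174, (-4*0 - 3)²) = -4023 + (-⅛ + (⅛)*174*((-4*0 - 3)²)² + (71/8)*(-4*0 - 3)²*174) = -4023 + (-⅛ + (⅛)*174*((0 - 3)²)² + (71/8)*(0 - 3)²*174) = -4023 + (-⅛ + (⅛)*174*((-3)²)² + (71/8)*(-3)²*174) = -4023 + (-⅛ + (⅛)*174*9² + (71/8)*9*174) = -4023 + (-⅛ + (⅛)*174*81 + 55593/4) = -4023 + (-⅛ + 7047/4 + 55593/4) = -4023 + 125279/8 = 93095/8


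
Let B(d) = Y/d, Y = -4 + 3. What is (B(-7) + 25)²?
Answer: 30976/49 ≈ 632.16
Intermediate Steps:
Y = -1
B(d) = -1/d
(B(-7) + 25)² = (-1/(-7) + 25)² = (-1*(-⅐) + 25)² = (⅐ + 25)² = (176/7)² = 30976/49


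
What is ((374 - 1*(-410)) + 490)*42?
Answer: 53508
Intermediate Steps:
((374 - 1*(-410)) + 490)*42 = ((374 + 410) + 490)*42 = (784 + 490)*42 = 1274*42 = 53508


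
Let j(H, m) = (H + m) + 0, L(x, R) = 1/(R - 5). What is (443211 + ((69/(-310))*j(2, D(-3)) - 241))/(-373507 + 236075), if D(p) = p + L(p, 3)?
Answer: -274641607/85207840 ≈ -3.2232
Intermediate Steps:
L(x, R) = 1/(-5 + R)
D(p) = -1/2 + p (D(p) = p + 1/(-5 + 3) = p + 1/(-2) = p - 1/2 = -1/2 + p)
j(H, m) = H + m
(443211 + ((69/(-310))*j(2, D(-3)) - 241))/(-373507 + 236075) = (443211 + ((69/(-310))*(2 + (-1/2 - 3)) - 241))/(-373507 + 236075) = (443211 + ((69*(-1/310))*(2 - 7/2) - 241))/(-137432) = (443211 + (-69/310*(-3/2) - 241))*(-1/137432) = (443211 + (207/620 - 241))*(-1/137432) = (443211 - 149213/620)*(-1/137432) = (274641607/620)*(-1/137432) = -274641607/85207840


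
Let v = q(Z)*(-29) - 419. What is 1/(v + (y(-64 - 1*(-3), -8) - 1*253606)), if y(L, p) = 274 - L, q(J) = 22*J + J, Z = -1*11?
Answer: -1/246353 ≈ -4.0592e-6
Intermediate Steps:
Z = -11
q(J) = 23*J
v = 6918 (v = (23*(-11))*(-29) - 419 = -253*(-29) - 419 = 7337 - 419 = 6918)
1/(v + (y(-64 - 1*(-3), -8) - 1*253606)) = 1/(6918 + ((274 - (-64 - 1*(-3))) - 1*253606)) = 1/(6918 + ((274 - (-64 + 3)) - 253606)) = 1/(6918 + ((274 - 1*(-61)) - 253606)) = 1/(6918 + ((274 + 61) - 253606)) = 1/(6918 + (335 - 253606)) = 1/(6918 - 253271) = 1/(-246353) = -1/246353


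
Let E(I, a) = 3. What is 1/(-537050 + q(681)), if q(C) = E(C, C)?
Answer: -1/537047 ≈ -1.8620e-6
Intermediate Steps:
q(C) = 3
1/(-537050 + q(681)) = 1/(-537050 + 3) = 1/(-537047) = -1/537047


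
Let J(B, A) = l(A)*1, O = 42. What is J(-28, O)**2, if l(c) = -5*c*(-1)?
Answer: 44100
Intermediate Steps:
l(c) = 5*c
J(B, A) = 5*A (J(B, A) = (5*A)*1 = 5*A)
J(-28, O)**2 = (5*42)**2 = 210**2 = 44100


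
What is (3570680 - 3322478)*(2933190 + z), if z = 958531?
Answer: 965932935642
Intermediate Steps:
(3570680 - 3322478)*(2933190 + z) = (3570680 - 3322478)*(2933190 + 958531) = 248202*3891721 = 965932935642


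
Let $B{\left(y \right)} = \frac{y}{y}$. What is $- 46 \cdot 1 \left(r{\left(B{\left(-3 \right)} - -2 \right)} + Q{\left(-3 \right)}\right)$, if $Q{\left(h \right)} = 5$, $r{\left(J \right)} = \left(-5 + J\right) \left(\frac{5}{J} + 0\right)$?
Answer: $- \frac{230}{3} \approx -76.667$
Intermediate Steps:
$B{\left(y \right)} = 1$
$r{\left(J \right)} = \frac{5 \left(-5 + J\right)}{J}$ ($r{\left(J \right)} = \left(-5 + J\right) \frac{5}{J} = \frac{5 \left(-5 + J\right)}{J}$)
$- 46 \cdot 1 \left(r{\left(B{\left(-3 \right)} - -2 \right)} + Q{\left(-3 \right)}\right) = - 46 \cdot 1 \left(\left(5 - \frac{25}{1 - -2}\right) + 5\right) = - 46 \cdot 1 \left(\left(5 - \frac{25}{1 + 2}\right) + 5\right) = - 46 \cdot 1 \left(\left(5 - \frac{25}{3}\right) + 5\right) = - 46 \cdot 1 \left(- \frac{10}{3} + 5\right) = - 46 \cdot 1 \cdot \frac{5}{3} = \left(-46\right) \frac{5}{3} = - \frac{230}{3}$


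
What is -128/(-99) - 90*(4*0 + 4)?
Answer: -35512/99 ≈ -358.71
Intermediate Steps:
-128/(-99) - 90*(4*0 + 4) = -128*(-1/99) - 90*(0 + 4) = 128/99 - 90*4 = 128/99 - 360 = -35512/99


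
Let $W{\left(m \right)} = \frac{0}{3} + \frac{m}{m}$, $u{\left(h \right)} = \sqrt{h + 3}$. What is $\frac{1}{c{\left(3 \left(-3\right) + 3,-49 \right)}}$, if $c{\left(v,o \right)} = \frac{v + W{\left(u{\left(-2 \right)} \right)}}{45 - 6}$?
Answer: $- \frac{39}{5} \approx -7.8$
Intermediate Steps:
$u{\left(h \right)} = \sqrt{3 + h}$
$W{\left(m \right)} = 1$ ($W{\left(m \right)} = 0 \cdot \frac{1}{3} + 1 = 0 + 1 = 1$)
$c{\left(v,o \right)} = \frac{1}{39} + \frac{v}{39}$ ($c{\left(v,o \right)} = \frac{v + 1}{45 - 6} = \frac{1 + v}{39} = \left(1 + v\right) \frac{1}{39} = \frac{1}{39} + \frac{v}{39}$)
$\frac{1}{c{\left(3 \left(-3\right) + 3,-49 \right)}} = \frac{1}{\frac{1}{39} + \frac{3 \left(-3\right) + 3}{39}} = \frac{1}{\frac{1}{39} + \frac{-9 + 3}{39}} = \frac{1}{\frac{1}{39} + \frac{1}{39} \left(-6\right)} = \frac{1}{\frac{1}{39} - \frac{2}{13}} = \frac{1}{- \frac{5}{39}} = - \frac{39}{5}$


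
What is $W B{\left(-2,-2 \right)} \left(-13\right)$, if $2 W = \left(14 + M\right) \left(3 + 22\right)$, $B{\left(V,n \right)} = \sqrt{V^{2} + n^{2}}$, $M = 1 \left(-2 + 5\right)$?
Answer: $- 5525 \sqrt{2} \approx -7813.5$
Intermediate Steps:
$M = 3$ ($M = 1 \cdot 3 = 3$)
$W = \frac{425}{2}$ ($W = \frac{\left(14 + 3\right) \left(3 + 22\right)}{2} = \frac{17 \cdot 25}{2} = \frac{1}{2} \cdot 425 = \frac{425}{2} \approx 212.5$)
$W B{\left(-2,-2 \right)} \left(-13\right) = \frac{425 \sqrt{\left(-2\right)^{2} + \left(-2\right)^{2}}}{2} \left(-13\right) = \frac{425 \sqrt{4 + 4}}{2} \left(-13\right) = \frac{425 \sqrt{8}}{2} \left(-13\right) = \frac{425 \cdot 2 \sqrt{2}}{2} \left(-13\right) = 425 \sqrt{2} \left(-13\right) = - 5525 \sqrt{2}$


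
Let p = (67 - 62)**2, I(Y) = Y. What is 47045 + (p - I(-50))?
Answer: 47120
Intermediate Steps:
p = 25 (p = 5**2 = 25)
47045 + (p - I(-50)) = 47045 + (25 - 1*(-50)) = 47045 + (25 + 50) = 47045 + 75 = 47120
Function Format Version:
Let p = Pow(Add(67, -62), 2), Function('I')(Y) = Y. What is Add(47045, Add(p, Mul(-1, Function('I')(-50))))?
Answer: 47120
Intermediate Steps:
p = 25 (p = Pow(5, 2) = 25)
Add(47045, Add(p, Mul(-1, Function('I')(-50)))) = Add(47045, Add(25, Mul(-1, -50))) = Add(47045, Add(25, 50)) = Add(47045, 75) = 47120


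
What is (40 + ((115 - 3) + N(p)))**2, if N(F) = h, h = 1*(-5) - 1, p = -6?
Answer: 21316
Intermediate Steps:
h = -6 (h = -5 - 1 = -6)
N(F) = -6
(40 + ((115 - 3) + N(p)))**2 = (40 + ((115 - 3) - 6))**2 = (40 + (112 - 6))**2 = (40 + 106)**2 = 146**2 = 21316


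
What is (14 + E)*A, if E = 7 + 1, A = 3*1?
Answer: 66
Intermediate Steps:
A = 3
E = 8
(14 + E)*A = (14 + 8)*3 = 22*3 = 66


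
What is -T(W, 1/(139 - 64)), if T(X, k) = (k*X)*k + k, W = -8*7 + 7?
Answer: -26/5625 ≈ -0.0046222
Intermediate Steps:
W = -49 (W = -56 + 7 = -49)
T(X, k) = k + X*k² (T(X, k) = (X*k)*k + k = X*k² + k = k + X*k²)
-T(W, 1/(139 - 64)) = -(1 - 49/(139 - 64))/(139 - 64) = -(1 - 49/75)/75 = -26/(75*75) = -1*26/5625 = -26/5625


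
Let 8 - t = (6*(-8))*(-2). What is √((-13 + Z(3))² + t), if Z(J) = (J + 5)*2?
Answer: I*√79 ≈ 8.8882*I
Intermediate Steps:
Z(J) = 10 + 2*J (Z(J) = (5 + J)*2 = 10 + 2*J)
t = -88 (t = 8 - 6*(-8)*(-2) = 8 - (-48)*(-2) = 8 - 1*96 = 8 - 96 = -88)
√((-13 + Z(3))² + t) = √((-13 + (10 + 2*3))² - 88) = √((-13 + (10 + 6))² - 88) = √((-13 + 16)² - 88) = √(3² - 88) = √(9 - 88) = √(-79) = I*√79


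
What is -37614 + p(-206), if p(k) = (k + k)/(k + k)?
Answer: -37613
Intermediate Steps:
p(k) = 1 (p(k) = (2*k)/((2*k)) = (2*k)*(1/(2*k)) = 1)
-37614 + p(-206) = -37614 + 1 = -37613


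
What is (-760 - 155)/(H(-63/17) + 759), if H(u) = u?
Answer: -1037/856 ≈ -1.2114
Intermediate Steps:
(-760 - 155)/(H(-63/17) + 759) = (-760 - 155)/(-63/17 + 759) = -915/(-63*1/17 + 759) = -915/(-63/17 + 759) = -915/12840/17 = -915*17/12840 = -1037/856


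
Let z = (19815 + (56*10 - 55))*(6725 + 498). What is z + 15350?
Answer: 146786710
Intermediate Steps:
z = 146771360 (z = (19815 + (560 - 55))*7223 = (19815 + 505)*7223 = 20320*7223 = 146771360)
z + 15350 = 146771360 + 15350 = 146786710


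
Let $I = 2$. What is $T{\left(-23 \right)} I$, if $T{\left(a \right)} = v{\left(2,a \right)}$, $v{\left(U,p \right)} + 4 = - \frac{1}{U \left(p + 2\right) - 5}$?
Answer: $- \frac{374}{47} \approx -7.9574$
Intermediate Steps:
$v{\left(U,p \right)} = -4 - \frac{1}{-5 + U \left(2 + p\right)}$ ($v{\left(U,p \right)} = -4 - \frac{1}{U \left(p + 2\right) - 5} = -4 - \frac{1}{U \left(2 + p\right) - 5} = -4 - \frac{1}{-5 + U \left(2 + p\right)}$)
$T{\left(a \right)} = \frac{3 - 8 a}{-1 + 2 a}$ ($T{\left(a \right)} = \frac{19 - 16 - 8 a}{-5 + 2 \cdot 2 + 2 a} = \frac{19 - 16 - 8 a}{-5 + 4 + 2 a} = \frac{3 - 8 a}{-1 + 2 a}$)
$T{\left(-23 \right)} I = \frac{3 - -184}{-1 + 2 \left(-23\right)} 2 = \frac{3 + 184}{-1 - 46} \cdot 2 = \frac{1}{-47} \cdot 187 \cdot 2 = \left(- \frac{1}{47}\right) 187 \cdot 2 = \left(- \frac{187}{47}\right) 2 = - \frac{374}{47}$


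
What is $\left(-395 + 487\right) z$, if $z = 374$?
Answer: $34408$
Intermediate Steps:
$\left(-395 + 487\right) z = \left(-395 + 487\right) 374 = 92 \cdot 374 = 34408$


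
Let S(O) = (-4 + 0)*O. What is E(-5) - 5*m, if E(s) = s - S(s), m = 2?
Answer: -35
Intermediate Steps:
S(O) = -4*O
E(s) = 5*s (E(s) = s - (-4)*s = s + 4*s = 5*s)
E(-5) - 5*m = 5*(-5) - 5*2 = -25 - 10 = -35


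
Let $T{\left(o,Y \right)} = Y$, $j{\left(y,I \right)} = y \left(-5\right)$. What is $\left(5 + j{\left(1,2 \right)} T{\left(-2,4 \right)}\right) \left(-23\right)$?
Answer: $345$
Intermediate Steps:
$j{\left(y,I \right)} = - 5 y$
$\left(5 + j{\left(1,2 \right)} T{\left(-2,4 \right)}\right) \left(-23\right) = \left(5 + \left(-5\right) 1 \cdot 4\right) \left(-23\right) = \left(5 - 20\right) \left(-23\right) = \left(-15\right) \left(-23\right) = 345$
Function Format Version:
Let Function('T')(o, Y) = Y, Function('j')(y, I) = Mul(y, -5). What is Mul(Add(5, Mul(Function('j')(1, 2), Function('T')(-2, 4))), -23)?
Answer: 345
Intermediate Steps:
Function('j')(y, I) = Mul(-5, y)
Mul(Add(5, Mul(Function('j')(1, 2), Function('T')(-2, 4))), -23) = Mul(Add(5, Mul(Mul(-5, 1), 4)), -23) = Mul(Add(5, Mul(-5, 4)), -23) = Mul(Add(5, -20), -23) = Mul(-15, -23) = 345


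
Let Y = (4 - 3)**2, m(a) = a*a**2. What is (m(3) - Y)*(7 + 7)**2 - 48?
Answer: 5048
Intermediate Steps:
m(a) = a**3
Y = 1 (Y = 1**2 = 1)
(m(3) - Y)*(7 + 7)**2 - 48 = (3**3 - 1*1)*(7 + 7)**2 - 48 = (27 - 1)*14**2 - 48 = 26*196 - 48 = 5096 - 48 = 5048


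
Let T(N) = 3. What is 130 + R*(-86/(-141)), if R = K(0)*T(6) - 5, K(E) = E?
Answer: 17900/141 ≈ 126.95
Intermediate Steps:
R = -5 (R = 0*3 - 5 = 0 - 5 = -5)
130 + R*(-86/(-141)) = 130 - (-430)/(-141) = 130 - (-430)*(-1)/141 = 130 - 5*86/141 = 130 - 430/141 = 17900/141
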